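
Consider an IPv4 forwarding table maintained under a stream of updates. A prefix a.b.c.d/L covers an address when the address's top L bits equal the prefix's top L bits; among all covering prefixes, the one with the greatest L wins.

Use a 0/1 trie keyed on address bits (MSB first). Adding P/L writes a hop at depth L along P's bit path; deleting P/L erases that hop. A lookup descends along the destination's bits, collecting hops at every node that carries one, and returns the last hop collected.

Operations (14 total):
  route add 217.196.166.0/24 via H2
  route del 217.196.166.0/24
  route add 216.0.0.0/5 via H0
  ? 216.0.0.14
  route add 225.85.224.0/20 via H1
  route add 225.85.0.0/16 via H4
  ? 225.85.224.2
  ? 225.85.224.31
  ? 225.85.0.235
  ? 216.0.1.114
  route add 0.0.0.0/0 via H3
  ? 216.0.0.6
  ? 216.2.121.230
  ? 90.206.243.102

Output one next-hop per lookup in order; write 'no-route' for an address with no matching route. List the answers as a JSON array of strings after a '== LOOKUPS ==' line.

Apply in order:
  + 217.196.166.0/24 (H2) depth=24
  del 217.196.166.0/24 (clear depth 24)
  + 216.0.0.0/5 (H0) depth=5
  ? 216.0.0.14  path d0:-→d1:-→d2:-→d3:-→d4:-→d5:H0→d6:-→d7:-  best=H0
  + 225.85.224.0/20 (H1) depth=20
  + 225.85.0.0/16 (H4) depth=16
  ? 225.85.224.2  path d0:-→d1:-→d2:-→d3:-→d4:-→d5:-→d6:-→d7:-→d8:-→d9:-→d10:-→d11:-→d12:-→d13:-→d14:-→d15:-→d16:H4→d17:-→d18:-→d19:-→d20:H1  best=H1
  ? 225.85.224.31  path d0:-→d1:-→d2:-→d3:-→d4:-→d5:-→d6:-→d7:-→d8:-→d9:-→d10:-→d11:-→d12:-→d13:-→d14:-→d15:-→d16:H4→d17:-→d18:-→d19:-→d20:H1  best=H1
  ? 225.85.0.235  path d0:-→d1:-→d2:-→d3:-→d4:-→d5:-→d6:-→d7:-→d8:-→d9:-→d10:-→d11:-→d12:-→d13:-→d14:-→d15:-→d16:H4  best=H4
  ? 216.0.1.114  path d0:-→d1:-→d2:-→d3:-→d4:-→d5:H0→d6:-→d7:-  best=H0
  + 0.0.0.0/0 (H3) depth=0
  ? 216.0.0.6  path d0:H3→d1:-→d2:-→d3:-→d4:-→d5:H0→d6:-→d7:-  best=H0
  ? 216.2.121.230  path d0:H3→d1:-→d2:-→d3:-→d4:-→d5:H0→d6:-→d7:-  best=H0
  ? 90.206.243.102  path d0:H3  best=H3

== LOOKUPS ==
["H0","H1","H1","H4","H0","H0","H0","H3"]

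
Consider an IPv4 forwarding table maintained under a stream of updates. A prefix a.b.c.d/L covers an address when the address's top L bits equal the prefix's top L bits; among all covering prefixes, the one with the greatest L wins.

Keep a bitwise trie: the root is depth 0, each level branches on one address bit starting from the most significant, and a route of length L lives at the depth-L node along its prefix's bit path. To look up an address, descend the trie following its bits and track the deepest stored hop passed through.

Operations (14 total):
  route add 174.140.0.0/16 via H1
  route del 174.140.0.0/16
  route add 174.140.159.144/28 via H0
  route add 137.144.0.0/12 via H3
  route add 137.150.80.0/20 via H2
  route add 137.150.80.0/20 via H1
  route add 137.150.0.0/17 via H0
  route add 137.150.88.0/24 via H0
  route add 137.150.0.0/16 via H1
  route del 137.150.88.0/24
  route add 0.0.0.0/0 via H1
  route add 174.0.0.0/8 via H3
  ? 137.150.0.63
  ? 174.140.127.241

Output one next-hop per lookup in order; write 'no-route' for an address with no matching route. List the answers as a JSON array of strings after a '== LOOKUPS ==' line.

Apply in order:
  add 174.140.0.0/16 -> H1 at depth 16
  - 174.140.0.0/16 clear@16
  add 174.140.159.144/28 -> H0 at depth 28
  add 137.144.0.0/12 -> H3 at depth 12
  add 137.150.80.0/20 -> H2 at depth 20
  add 137.150.80.0/20 -> H1 at depth 20
  add 137.150.0.0/17 -> H0 at depth 17
  add 137.150.88.0/24 -> H0 at depth 24
  add 137.150.0.0/16 -> H1 at depth 16
  - 137.150.88.0/24 clear@24
  add 0.0.0.0/0 -> H1 at depth 0
  add 174.0.0.0/8 -> H3 at depth 8
  lookup 137.150.0.63: bits 10001001100101100 walk d0:H1→d1:-→d2:-→d3:-→d4:-→d5:-→d6:-→d7:-→d8:-→d9:-→d10:-→d11:-→d12:H3→d13:-→d14:-→d15:-→d16:H1→d17:H0 -> H0
  lookup 174.140.127.241: bits 1010111010001100 walk d0:H1→d1:-→d2:-→d3:-→d4:-→d5:-→d6:-→d7:-→d8:H3→d9:-→d10:-→d11:-→d12:-→d13:-→d14:-→d15:-→d16:- -> H3

== LOOKUPS ==
["H0","H3"]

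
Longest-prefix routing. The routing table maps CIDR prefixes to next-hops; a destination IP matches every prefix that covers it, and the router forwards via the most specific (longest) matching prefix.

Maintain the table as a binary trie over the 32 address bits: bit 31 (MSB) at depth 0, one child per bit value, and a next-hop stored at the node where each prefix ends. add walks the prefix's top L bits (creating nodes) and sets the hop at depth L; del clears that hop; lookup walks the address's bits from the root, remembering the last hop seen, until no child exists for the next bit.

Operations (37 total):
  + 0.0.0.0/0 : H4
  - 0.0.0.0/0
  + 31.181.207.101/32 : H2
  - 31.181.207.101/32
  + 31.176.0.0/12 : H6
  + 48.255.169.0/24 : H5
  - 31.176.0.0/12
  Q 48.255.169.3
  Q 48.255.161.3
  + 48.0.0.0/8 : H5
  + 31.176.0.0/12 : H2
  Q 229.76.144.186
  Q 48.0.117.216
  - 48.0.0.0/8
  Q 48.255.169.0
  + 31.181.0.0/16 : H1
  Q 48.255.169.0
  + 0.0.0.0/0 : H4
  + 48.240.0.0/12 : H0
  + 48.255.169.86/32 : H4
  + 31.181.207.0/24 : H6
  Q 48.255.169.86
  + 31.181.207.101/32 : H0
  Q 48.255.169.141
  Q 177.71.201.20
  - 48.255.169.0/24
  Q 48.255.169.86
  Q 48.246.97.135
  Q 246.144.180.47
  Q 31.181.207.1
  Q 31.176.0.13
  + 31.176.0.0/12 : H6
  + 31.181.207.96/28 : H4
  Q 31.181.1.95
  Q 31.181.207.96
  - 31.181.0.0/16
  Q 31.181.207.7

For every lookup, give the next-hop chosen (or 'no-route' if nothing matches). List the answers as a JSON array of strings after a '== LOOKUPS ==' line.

Process each operation:
  add 0.0.0.0/0 -> H4 at depth 0
  - 0.0.0.0/0 clear@0
  add 31.181.207.101/32 -> H2 at depth 32
  - 31.181.207.101/32 clear@32
  add 31.176.0.0/12 -> H6 at depth 12
  add 48.255.169.0/24 -> H5 at depth 24
  - 31.176.0.0/12 clear@12
  ? 48.255.169.3  path d0:-→d1:-→d2:-→d3:-→d4:-→d5:-→d6:-→d7:-→d8:-→d9:-→d10:-→d11:-→d12:-→d13:-→d14:-→d15:-→d16:-→d17:-→d18:-→d19:-→d20:-→d21:-→d22:-→d23:-→d24:H5  best=H5
  ? 48.255.161.3  path d0:-→d1:-→d2:-→d3:-→d4:-→d5:-→d6:-→d7:-→d8:-→d9:-→d10:-→d11:-→d12:-→d13:-→d14:-→d15:-→d16:-→d17:-→d18:-→d19:-→d20:-  best=no-route
  add 48.0.0.0/8 -> H5 at depth 8
  add 31.176.0.0/12 -> H2 at depth 12
  ? 229.76.144.186  path d0:-  best=no-route
  ? 48.0.117.216  path d0:-→d1:-→d2:-→d3:-→d4:-→d5:-→d6:-→d7:-→d8:H5  best=H5
  - 48.0.0.0/8 clear@8
  ? 48.255.169.0  path d0:-→d1:-→d2:-→d3:-→d4:-→d5:-→d6:-→d7:-→d8:-→d9:-→d10:-→d11:-→d12:-→d13:-→d14:-→d15:-→d16:-→d17:-→d18:-→d19:-→d20:-→d21:-→d22:-→d23:-→d24:H5  best=H5
  add 31.181.0.0/16 -> H1 at depth 16
  ? 48.255.169.0  path d0:-→d1:-→d2:-→d3:-→d4:-→d5:-→d6:-→d7:-→d8:-→d9:-→d10:-→d11:-→d12:-→d13:-→d14:-→d15:-→d16:-→d17:-→d18:-→d19:-→d20:-→d21:-→d22:-→d23:-→d24:H5  best=H5
  add 0.0.0.0/0 -> H4 at depth 0
  add 48.240.0.0/12 -> H0 at depth 12
  add 48.255.169.86/32 -> H4 at depth 32
  add 31.181.207.0/24 -> H6 at depth 24
  ? 48.255.169.86  path d0:H4→d1:-→d2:-→d3:-→d4:-→d5:-→d6:-→d7:-→d8:-→d9:-→d10:-→d11:-→d12:H0→d13:-→d14:-→d15:-→d16:-→d17:-→d18:-→d19:-→d20:-→d21:-→d22:-→d23:-→d24:H5→d25:-→d26:-→d27:-→d28:-→d29:-→d30:-→d31:-→d32:H4  best=H4
  add 31.181.207.101/32 -> H0 at depth 32
  ? 48.255.169.141  path d0:H4→d1:-→d2:-→d3:-→d4:-→d5:-→d6:-→d7:-→d8:-→d9:-→d10:-→d11:-→d12:H0→d13:-→d14:-→d15:-→d16:-→d17:-→d18:-→d19:-→d20:-→d21:-→d22:-→d23:-→d24:H5  best=H5
  ? 177.71.201.20  path d0:H4  best=H4
  - 48.255.169.0/24 clear@24
  ? 48.255.169.86  path d0:H4→d1:-→d2:-→d3:-→d4:-→d5:-→d6:-→d7:-→d8:-→d9:-→d10:-→d11:-→d12:H0→d13:-→d14:-→d15:-→d16:-→d17:-→d18:-→d19:-→d20:-→d21:-→d22:-→d23:-→d24:-→d25:-→d26:-→d27:-→d28:-→d29:-→d30:-→d31:-→d32:H4  best=H4
  ? 48.246.97.135  path d0:H4→d1:-→d2:-→d3:-→d4:-→d5:-→d6:-→d7:-→d8:-→d9:-→d10:-→d11:-→d12:H0  best=H0
  ? 246.144.180.47  path d0:H4  best=H4
  ? 31.181.207.1  path d0:H4→d1:-→d2:-→d3:-→d4:-→d5:-→d6:-→d7:-→d8:-→d9:-→d10:-→d11:-→d12:H2→d13:-→d14:-→d15:-→d16:H1→d17:-→d18:-→d19:-→d20:-→d21:-→d22:-→d23:-→d24:H6→d25:-  best=H6
  ? 31.176.0.13  path d0:H4→d1:-→d2:-→d3:-→d4:-→d5:-→d6:-→d7:-→d8:-→d9:-→d10:-→d11:-→d12:H2→d13:-  best=H2
  add 31.176.0.0/12 -> H6 at depth 12
  add 31.181.207.96/28 -> H4 at depth 28
  ? 31.181.1.95  path d0:H4→d1:-→d2:-→d3:-→d4:-→d5:-→d6:-→d7:-→d8:-→d9:-→d10:-→d11:-→d12:H6→d13:-→d14:-→d15:-→d16:H1  best=H1
  ? 31.181.207.96  path d0:H4→d1:-→d2:-→d3:-→d4:-→d5:-→d6:-→d7:-→d8:-→d9:-→d10:-→d11:-→d12:H6→d13:-→d14:-→d15:-→d16:H1→d17:-→d18:-→d19:-→d20:-→d21:-→d22:-→d23:-→d24:H6→d25:-→d26:-→d27:-→d28:H4→d29:-  best=H4
  - 31.181.0.0/16 clear@16
  ? 31.181.207.7  path d0:H4→d1:-→d2:-→d3:-→d4:-→d5:-→d6:-→d7:-→d8:-→d9:-→d10:-→d11:-→d12:H6→d13:-→d14:-→d15:-→d16:-→d17:-→d18:-→d19:-→d20:-→d21:-→d22:-→d23:-→d24:H6→d25:-  best=H6

== LOOKUPS ==
["H5","no-route","no-route","H5","H5","H5","H4","H5","H4","H4","H0","H4","H6","H2","H1","H4","H6"]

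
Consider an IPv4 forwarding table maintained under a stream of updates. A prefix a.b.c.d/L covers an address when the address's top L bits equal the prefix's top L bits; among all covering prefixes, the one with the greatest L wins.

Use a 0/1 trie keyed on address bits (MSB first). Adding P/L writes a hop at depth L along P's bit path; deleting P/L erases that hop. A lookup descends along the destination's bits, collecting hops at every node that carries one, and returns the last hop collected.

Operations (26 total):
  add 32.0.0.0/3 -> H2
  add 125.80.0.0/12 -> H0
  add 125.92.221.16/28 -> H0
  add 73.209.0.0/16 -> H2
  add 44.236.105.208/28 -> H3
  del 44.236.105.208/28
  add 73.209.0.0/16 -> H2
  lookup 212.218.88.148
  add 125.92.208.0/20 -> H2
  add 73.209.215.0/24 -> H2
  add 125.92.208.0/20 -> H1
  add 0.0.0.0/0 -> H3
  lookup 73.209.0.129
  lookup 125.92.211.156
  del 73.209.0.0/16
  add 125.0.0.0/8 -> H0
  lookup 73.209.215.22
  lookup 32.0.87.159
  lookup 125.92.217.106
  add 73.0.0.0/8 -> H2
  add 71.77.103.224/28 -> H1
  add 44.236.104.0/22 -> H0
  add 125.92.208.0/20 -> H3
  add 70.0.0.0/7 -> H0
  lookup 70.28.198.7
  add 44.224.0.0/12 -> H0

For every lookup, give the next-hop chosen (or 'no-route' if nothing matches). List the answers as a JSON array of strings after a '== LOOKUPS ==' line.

Trace:
  + 32.0.0.0/3 (H2) depth=3
  + 125.80.0.0/12 (H0) depth=12
  + 125.92.221.16/28 (H0) depth=28
  + 73.209.0.0/16 (H2) depth=16
  + 44.236.105.208/28 (H3) depth=28
  - 44.236.105.208/28 clear@28
  + 73.209.0.0/16 (H2) depth=16
  ? 212.218.88.148  path d0:-  best=no-route
  + 125.92.208.0/20 (H2) depth=20
  + 73.209.215.0/24 (H2) depth=24
  + 125.92.208.0/20 (H1) depth=20
  + 0.0.0.0/0 (H3) depth=0
  ? 73.209.0.129  path d0:H3→d1:-→d2:-→d3:-→d4:-→d5:-→d6:-→d7:-→d8:-→d9:-→d10:-→d11:-→d12:-→d13:-→d14:-→d15:-→d16:H2  best=H2
  ? 125.92.211.156  path d0:H3→d1:-→d2:-→d3:-→d4:-→d5:-→d6:-→d7:-→d8:-→d9:-→d10:-→d11:-→d12:H0→d13:-→d14:-→d15:-→d16:-→d17:-→d18:-→d19:-→d20:H1  best=H1
  - 73.209.0.0/16 clear@16
  + 125.0.0.0/8 (H0) depth=8
  ? 73.209.215.22  path d0:H3→d1:-→d2:-→d3:-→d4:-→d5:-→d6:-→d7:-→d8:-→d9:-→d10:-→d11:-→d12:-→d13:-→d14:-→d15:-→d16:-→d17:-→d18:-→d19:-→d20:-→d21:-→d22:-→d23:-→d24:H2  best=H2
  ? 32.0.87.159  path d0:H3→d1:-→d2:-→d3:H2→d4:-  best=H2
  ? 125.92.217.106  path d0:H3→d1:-→d2:-→d3:-→d4:-→d5:-→d6:-→d7:-→d8:H0→d9:-→d10:-→d11:-→d12:H0→d13:-→d14:-→d15:-→d16:-→d17:-→d18:-→d19:-→d20:H1→d21:-  best=H1
  + 73.0.0.0/8 (H2) depth=8
  + 71.77.103.224/28 (H1) depth=28
  + 44.236.104.0/22 (H0) depth=22
  + 125.92.208.0/20 (H3) depth=20
  + 70.0.0.0/7 (H0) depth=7
  ? 70.28.198.7  path d0:H3→d1:-→d2:-→d3:-→d4:-→d5:-→d6:-→d7:H0  best=H0
  + 44.224.0.0/12 (H0) depth=12

== LOOKUPS ==
["no-route","H2","H1","H2","H2","H1","H0"]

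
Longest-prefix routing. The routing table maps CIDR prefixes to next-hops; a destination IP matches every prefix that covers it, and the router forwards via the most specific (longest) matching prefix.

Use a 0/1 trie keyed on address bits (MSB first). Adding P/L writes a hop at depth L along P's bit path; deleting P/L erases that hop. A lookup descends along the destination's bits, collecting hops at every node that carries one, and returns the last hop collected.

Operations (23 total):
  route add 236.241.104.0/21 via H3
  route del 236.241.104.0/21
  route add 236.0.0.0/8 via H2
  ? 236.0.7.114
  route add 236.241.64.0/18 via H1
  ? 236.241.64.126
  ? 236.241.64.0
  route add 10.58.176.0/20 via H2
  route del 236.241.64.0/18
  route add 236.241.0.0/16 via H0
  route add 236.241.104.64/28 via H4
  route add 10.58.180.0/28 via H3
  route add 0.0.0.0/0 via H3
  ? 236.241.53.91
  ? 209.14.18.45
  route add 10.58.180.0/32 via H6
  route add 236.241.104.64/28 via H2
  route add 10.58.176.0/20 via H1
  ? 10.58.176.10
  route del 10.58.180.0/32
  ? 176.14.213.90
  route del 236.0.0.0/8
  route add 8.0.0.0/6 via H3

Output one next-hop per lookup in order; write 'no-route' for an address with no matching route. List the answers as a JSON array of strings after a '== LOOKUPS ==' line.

Trace:
  + 236.241.104.0/21 (H3) depth=21
  del 236.241.104.0/21 (clear depth 21)
  + 236.0.0.0/8 (H2) depth=8
  lookup 236.0.7.114: bits 11101100 walk d0:-→d1:-→d2:-→d3:-→d4:-→d5:-→d6:-→d7:-→d8:H2 -> H2
  + 236.241.64.0/18 (H1) depth=18
  lookup 236.241.64.126: bits 111011001111000101 walk d0:-→d1:-→d2:-→d3:-→d4:-→d5:-→d6:-→d7:-→d8:H2→d9:-→d10:-→d11:-→d12:-→d13:-→d14:-→d15:-→d16:-→d17:-→d18:H1 -> H1
  lookup 236.241.64.0: bits 111011001111000101 walk d0:-→d1:-→d2:-→d3:-→d4:-→d5:-→d6:-→d7:-→d8:H2→d9:-→d10:-→d11:-→d12:-→d13:-→d14:-→d15:-→d16:-→d17:-→d18:H1 -> H1
  + 10.58.176.0/20 (H2) depth=20
  del 236.241.64.0/18 (clear depth 18)
  + 236.241.0.0/16 (H0) depth=16
  + 236.241.104.64/28 (H4) depth=28
  + 10.58.180.0/28 (H3) depth=28
  + 0.0.0.0/0 (H3) depth=0
  lookup 236.241.53.91: bits 11101100111100010 walk d0:H3→d1:-→d2:-→d3:-→d4:-→d5:-→d6:-→d7:-→d8:H2→d9:-→d10:-→d11:-→d12:-→d13:-→d14:-→d15:-→d16:H0→d17:- -> H0
  lookup 209.14.18.45: bits 11 walk d0:H3→d1:-→d2:- -> H3
  + 10.58.180.0/32 (H6) depth=32
  + 236.241.104.64/28 (H2) depth=28
  + 10.58.176.0/20 (H1) depth=20
  lookup 10.58.176.10: bits 000010100011101010110 walk d0:H3→d1:-→d2:-→d3:-→d4:-→d5:-→d6:-→d7:-→d8:-→d9:-→d10:-→d11:-→d12:-→d13:-→d14:-→d15:-→d16:-→d17:-→d18:-→d19:-→d20:H1→d21:- -> H1
  del 10.58.180.0/32 (clear depth 32)
  lookup 176.14.213.90: bits 1 walk d0:H3→d1:- -> H3
  del 236.0.0.0/8 (clear depth 8)
  + 8.0.0.0/6 (H3) depth=6

== LOOKUPS ==
["H2","H1","H1","H0","H3","H1","H3"]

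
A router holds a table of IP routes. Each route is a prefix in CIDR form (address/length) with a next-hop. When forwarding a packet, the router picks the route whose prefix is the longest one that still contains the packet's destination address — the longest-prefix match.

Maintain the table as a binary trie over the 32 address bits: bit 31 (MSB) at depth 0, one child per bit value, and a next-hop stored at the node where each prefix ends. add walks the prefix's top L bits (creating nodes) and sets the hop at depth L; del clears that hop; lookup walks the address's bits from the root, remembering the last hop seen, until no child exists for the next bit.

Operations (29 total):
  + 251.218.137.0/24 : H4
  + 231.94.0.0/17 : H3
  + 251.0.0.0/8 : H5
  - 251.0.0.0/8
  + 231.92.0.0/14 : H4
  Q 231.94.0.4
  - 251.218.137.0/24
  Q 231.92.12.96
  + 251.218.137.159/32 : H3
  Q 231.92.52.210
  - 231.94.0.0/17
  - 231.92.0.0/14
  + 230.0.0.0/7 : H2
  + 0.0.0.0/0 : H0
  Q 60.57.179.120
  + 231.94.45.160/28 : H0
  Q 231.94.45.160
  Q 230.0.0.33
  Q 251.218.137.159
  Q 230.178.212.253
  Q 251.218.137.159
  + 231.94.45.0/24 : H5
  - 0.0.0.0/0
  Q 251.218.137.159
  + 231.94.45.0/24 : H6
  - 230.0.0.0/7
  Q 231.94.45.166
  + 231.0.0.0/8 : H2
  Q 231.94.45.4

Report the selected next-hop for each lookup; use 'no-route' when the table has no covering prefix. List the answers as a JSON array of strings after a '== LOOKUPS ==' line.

Process each operation:
  add 251.218.137.0/24 -> H4 at depth 24
  add 231.94.0.0/17 -> H3 at depth 17
  add 251.0.0.0/8 -> H5 at depth 8
  del 251.0.0.0/8 (clear depth 8)
  add 231.92.0.0/14 -> H4 at depth 14
  Q 231.94.0.4: descend 11100111010111100 ; hops seen [H4,H3] ; pick H3
  del 251.218.137.0/24 (clear depth 24)
  Q 231.92.12.96: descend 11100111010111 ; hops seen [H4] ; pick H4
  add 251.218.137.159/32 -> H3 at depth 32
  Q 231.92.52.210: descend 11100111010111 ; hops seen [H4] ; pick H4
  del 231.94.0.0/17 (clear depth 17)
  del 231.92.0.0/14 (clear depth 14)
  add 230.0.0.0/7 -> H2 at depth 7
  add 0.0.0.0/0 -> H0 at depth 0
  Q 60.57.179.120: descend ε ; hops seen [H0] ; pick H0
  add 231.94.45.160/28 -> H0 at depth 28
  Q 231.94.45.160: descend 1110011101011110001011011010 ; hops seen [H0,H2,H0] ; pick H0
  Q 230.0.0.33: descend 1110011 ; hops seen [H0,H2] ; pick H2
  Q 251.218.137.159: descend 11111011110110101000100110011111 ; hops seen [H0,H3] ; pick H3
  Q 230.178.212.253: descend 1110011 ; hops seen [H0,H2] ; pick H2
  Q 251.218.137.159: descend 11111011110110101000100110011111 ; hops seen [H0,H3] ; pick H3
  add 231.94.45.0/24 -> H5 at depth 24
  del 0.0.0.0/0 (clear depth 0)
  Q 251.218.137.159: descend 11111011110110101000100110011111 ; hops seen [H3] ; pick H3
  add 231.94.45.0/24 -> H6 at depth 24
  del 230.0.0.0/7 (clear depth 7)
  Q 231.94.45.166: descend 1110011101011110001011011010 ; hops seen [H6,H0] ; pick H0
  add 231.0.0.0/8 -> H2 at depth 8
  Q 231.94.45.4: descend 111001110101111000101101 ; hops seen [H2,H6] ; pick H6

== LOOKUPS ==
["H3","H4","H4","H0","H0","H2","H3","H2","H3","H3","H0","H6"]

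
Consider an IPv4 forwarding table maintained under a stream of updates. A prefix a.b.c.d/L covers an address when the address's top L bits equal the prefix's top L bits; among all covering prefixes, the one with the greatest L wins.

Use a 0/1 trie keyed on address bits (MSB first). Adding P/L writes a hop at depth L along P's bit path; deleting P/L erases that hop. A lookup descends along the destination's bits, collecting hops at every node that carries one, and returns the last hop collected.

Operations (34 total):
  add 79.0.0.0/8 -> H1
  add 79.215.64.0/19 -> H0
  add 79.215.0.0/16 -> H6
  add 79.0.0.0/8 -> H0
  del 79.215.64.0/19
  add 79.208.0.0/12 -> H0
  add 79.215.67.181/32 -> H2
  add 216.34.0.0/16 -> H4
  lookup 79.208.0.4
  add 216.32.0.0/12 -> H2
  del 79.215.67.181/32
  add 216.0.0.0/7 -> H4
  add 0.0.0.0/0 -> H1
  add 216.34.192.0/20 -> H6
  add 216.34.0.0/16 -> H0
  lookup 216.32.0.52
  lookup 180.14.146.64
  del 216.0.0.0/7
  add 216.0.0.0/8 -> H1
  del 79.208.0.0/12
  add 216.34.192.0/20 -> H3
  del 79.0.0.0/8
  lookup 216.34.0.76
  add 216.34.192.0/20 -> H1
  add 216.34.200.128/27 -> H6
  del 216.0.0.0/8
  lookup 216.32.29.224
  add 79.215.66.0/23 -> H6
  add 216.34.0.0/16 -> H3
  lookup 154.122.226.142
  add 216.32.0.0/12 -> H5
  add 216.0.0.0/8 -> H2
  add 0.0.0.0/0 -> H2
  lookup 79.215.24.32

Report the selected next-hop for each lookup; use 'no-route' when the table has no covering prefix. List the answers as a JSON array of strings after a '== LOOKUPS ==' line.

Trace:
  add 79.0.0.0/8 -> H1 at depth 8
  add 79.215.64.0/19 -> H0 at depth 19
  add 79.215.0.0/16 -> H6 at depth 16
  add 79.0.0.0/8 -> H0 at depth 8
  del 79.215.64.0/19 (clear depth 19)
  add 79.208.0.0/12 -> H0 at depth 12
  add 79.215.67.181/32 -> H2 at depth 32
  add 216.34.0.0/16 -> H4 at depth 16
  ? 79.208.0.4  path d0:-→d1:-→d2:-→d3:-→d4:-→d5:-→d6:-→d7:-→d8:H0→d9:-→d10:-→d11:-→d12:H0→d13:-  best=H0
  add 216.32.0.0/12 -> H2 at depth 12
  del 79.215.67.181/32 (clear depth 32)
  add 216.0.0.0/7 -> H4 at depth 7
  add 0.0.0.0/0 -> H1 at depth 0
  add 216.34.192.0/20 -> H6 at depth 20
  add 216.34.0.0/16 -> H0 at depth 16
  ? 216.32.0.52  path d0:H1→d1:-→d2:-→d3:-→d4:-→d5:-→d6:-→d7:H4→d8:-→d9:-→d10:-→d11:-→d12:H2→d13:-→d14:-  best=H2
  ? 180.14.146.64  path d0:H1→d1:-  best=H1
  del 216.0.0.0/7 (clear depth 7)
  add 216.0.0.0/8 -> H1 at depth 8
  del 79.208.0.0/12 (clear depth 12)
  add 216.34.192.0/20 -> H3 at depth 20
  del 79.0.0.0/8 (clear depth 8)
  ? 216.34.0.76  path d0:H1→d1:-→d2:-→d3:-→d4:-→d5:-→d6:-→d7:-→d8:H1→d9:-→d10:-→d11:-→d12:H2→d13:-→d14:-→d15:-→d16:H0  best=H0
  add 216.34.192.0/20 -> H1 at depth 20
  add 216.34.200.128/27 -> H6 at depth 27
  del 216.0.0.0/8 (clear depth 8)
  ? 216.32.29.224  path d0:H1→d1:-→d2:-→d3:-→d4:-→d5:-→d6:-→d7:-→d8:-→d9:-→d10:-→d11:-→d12:H2→d13:-→d14:-  best=H2
  add 79.215.66.0/23 -> H6 at depth 23
  add 216.34.0.0/16 -> H3 at depth 16
  ? 154.122.226.142  path d0:H1→d1:-  best=H1
  add 216.32.0.0/12 -> H5 at depth 12
  add 216.0.0.0/8 -> H2 at depth 8
  add 0.0.0.0/0 -> H2 at depth 0
  ? 79.215.24.32  path d0:H2→d1:-→d2:-→d3:-→d4:-→d5:-→d6:-→d7:-→d8:-→d9:-→d10:-→d11:-→d12:-→d13:-→d14:-→d15:-→d16:H6→d17:-  best=H6

== LOOKUPS ==
["H0","H2","H1","H0","H2","H1","H6"]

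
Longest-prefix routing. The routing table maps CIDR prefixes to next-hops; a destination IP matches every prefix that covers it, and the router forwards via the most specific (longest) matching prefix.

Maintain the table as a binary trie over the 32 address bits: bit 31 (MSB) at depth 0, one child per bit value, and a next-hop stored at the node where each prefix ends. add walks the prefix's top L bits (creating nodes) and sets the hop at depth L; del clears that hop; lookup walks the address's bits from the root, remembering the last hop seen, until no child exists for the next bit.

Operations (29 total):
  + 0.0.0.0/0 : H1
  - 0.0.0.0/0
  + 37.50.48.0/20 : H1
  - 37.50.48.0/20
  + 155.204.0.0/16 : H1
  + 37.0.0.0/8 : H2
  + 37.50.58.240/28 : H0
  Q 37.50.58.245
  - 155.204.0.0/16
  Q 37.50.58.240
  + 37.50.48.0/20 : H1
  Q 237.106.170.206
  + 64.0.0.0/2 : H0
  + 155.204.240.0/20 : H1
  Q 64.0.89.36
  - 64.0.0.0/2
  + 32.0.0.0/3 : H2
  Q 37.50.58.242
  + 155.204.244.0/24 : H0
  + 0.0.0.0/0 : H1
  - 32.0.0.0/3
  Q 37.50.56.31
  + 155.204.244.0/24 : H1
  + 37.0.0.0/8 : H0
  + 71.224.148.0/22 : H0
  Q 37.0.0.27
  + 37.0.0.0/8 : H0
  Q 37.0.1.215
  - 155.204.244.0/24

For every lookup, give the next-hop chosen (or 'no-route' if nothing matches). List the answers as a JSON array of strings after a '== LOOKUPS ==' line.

Apply in order:
  + 0.0.0.0/0 (H1) depth=0
  del 0.0.0.0/0 (clear depth 0)
  + 37.50.48.0/20 (H1) depth=20
  del 37.50.48.0/20 (clear depth 20)
  + 155.204.0.0/16 (H1) depth=16
  + 37.0.0.0/8 (H2) depth=8
  + 37.50.58.240/28 (H0) depth=28
  Q 37.50.58.245: descend 0010010100110010001110101111 ; hops seen [H2,H0] ; pick H0
  del 155.204.0.0/16 (clear depth 16)
  Q 37.50.58.240: descend 0010010100110010001110101111 ; hops seen [H2,H0] ; pick H0
  + 37.50.48.0/20 (H1) depth=20
  Q 237.106.170.206: descend 1 ; hops seen [∅] ; pick no-route
  + 64.0.0.0/2 (H0) depth=2
  + 155.204.240.0/20 (H1) depth=20
  Q 64.0.89.36: descend 01 ; hops seen [H0] ; pick H0
  del 64.0.0.0/2 (clear depth 2)
  + 32.0.0.0/3 (H2) depth=3
  Q 37.50.58.242: descend 0010010100110010001110101111 ; hops seen [H2,H2,H1,H0] ; pick H0
  + 155.204.244.0/24 (H0) depth=24
  + 0.0.0.0/0 (H1) depth=0
  del 32.0.0.0/3 (clear depth 3)
  Q 37.50.56.31: descend 0010010100110010001110 ; hops seen [H1,H2,H1] ; pick H1
  + 155.204.244.0/24 (H1) depth=24
  + 37.0.0.0/8 (H0) depth=8
  + 71.224.148.0/22 (H0) depth=22
  Q 37.0.0.27: descend 0010010100 ; hops seen [H1,H0] ; pick H0
  + 37.0.0.0/8 (H0) depth=8
  Q 37.0.1.215: descend 0010010100 ; hops seen [H1,H0] ; pick H0
  del 155.204.244.0/24 (clear depth 24)

== LOOKUPS ==
["H0","H0","no-route","H0","H0","H1","H0","H0"]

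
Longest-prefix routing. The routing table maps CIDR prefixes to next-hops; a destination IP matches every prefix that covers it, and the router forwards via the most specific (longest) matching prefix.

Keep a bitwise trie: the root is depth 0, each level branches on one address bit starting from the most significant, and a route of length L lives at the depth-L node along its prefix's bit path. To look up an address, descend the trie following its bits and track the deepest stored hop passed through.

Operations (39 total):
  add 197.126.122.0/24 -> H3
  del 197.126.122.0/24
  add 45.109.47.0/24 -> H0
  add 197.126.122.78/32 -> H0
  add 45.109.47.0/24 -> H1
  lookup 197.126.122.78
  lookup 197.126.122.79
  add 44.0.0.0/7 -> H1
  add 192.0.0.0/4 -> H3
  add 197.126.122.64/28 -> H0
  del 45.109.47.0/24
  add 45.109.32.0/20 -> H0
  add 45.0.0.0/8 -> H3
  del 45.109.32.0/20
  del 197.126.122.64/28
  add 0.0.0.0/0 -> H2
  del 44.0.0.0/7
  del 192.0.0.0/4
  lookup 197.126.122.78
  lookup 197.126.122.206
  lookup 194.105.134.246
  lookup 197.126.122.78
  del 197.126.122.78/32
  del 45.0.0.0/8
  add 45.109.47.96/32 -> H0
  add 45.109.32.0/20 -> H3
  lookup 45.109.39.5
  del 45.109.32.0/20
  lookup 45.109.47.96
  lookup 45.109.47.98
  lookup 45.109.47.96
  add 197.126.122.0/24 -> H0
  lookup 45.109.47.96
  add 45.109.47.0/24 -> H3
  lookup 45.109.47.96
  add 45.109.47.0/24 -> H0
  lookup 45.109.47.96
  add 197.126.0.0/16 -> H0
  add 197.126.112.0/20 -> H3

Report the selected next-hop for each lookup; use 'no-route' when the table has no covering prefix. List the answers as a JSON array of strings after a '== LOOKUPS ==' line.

Apply in order:
  + 197.126.122.0/24 (H3) depth=24
  del 197.126.122.0/24 (clear depth 24)
  + 45.109.47.0/24 (H0) depth=24
  + 197.126.122.78/32 (H0) depth=32
  + 45.109.47.0/24 (H1) depth=24
  lookup 197.126.122.78: bits 11000101011111100111101001001110 walk d0:-→d1:-→d2:-→d3:-→d4:-→d5:-→d6:-→d7:-→d8:-→d9:-→d10:-→d11:-→d12:-→d13:-→d14:-→d15:-→d16:-→d17:-→d18:-→d19:-→d20:-→d21:-→d22:-→d23:-→d24:-→d25:-→d26:-→d27:-→d28:-→d29:-→d30:-→d31:-→d32:H0 -> H0
  lookup 197.126.122.79: bits 1100010101111110011110100100111 walk d0:-→d1:-→d2:-→d3:-→d4:-→d5:-→d6:-→d7:-→d8:-→d9:-→d10:-→d11:-→d12:-→d13:-→d14:-→d15:-→d16:-→d17:-→d18:-→d19:-→d20:-→d21:-→d22:-→d23:-→d24:-→d25:-→d26:-→d27:-→d28:-→d29:-→d30:-→d31:- -> no-route
  + 44.0.0.0/7 (H1) depth=7
  + 192.0.0.0/4 (H3) depth=4
  + 197.126.122.64/28 (H0) depth=28
  del 45.109.47.0/24 (clear depth 24)
  + 45.109.32.0/20 (H0) depth=20
  + 45.0.0.0/8 (H3) depth=8
  del 45.109.32.0/20 (clear depth 20)
  del 197.126.122.64/28 (clear depth 28)
  + 0.0.0.0/0 (H2) depth=0
  del 44.0.0.0/7 (clear depth 7)
  del 192.0.0.0/4 (clear depth 4)
  lookup 197.126.122.78: bits 11000101011111100111101001001110 walk d0:H2→d1:-→d2:-→d3:-→d4:-→d5:-→d6:-→d7:-→d8:-→d9:-→d10:-→d11:-→d12:-→d13:-→d14:-→d15:-→d16:-→d17:-→d18:-→d19:-→d20:-→d21:-→d22:-→d23:-→d24:-→d25:-→d26:-→d27:-→d28:-→d29:-→d30:-→d31:-→d32:H0 -> H0
  lookup 197.126.122.206: bits 110001010111111001111010 walk d0:H2→d1:-→d2:-→d3:-→d4:-→d5:-→d6:-→d7:-→d8:-→d9:-→d10:-→d11:-→d12:-→d13:-→d14:-→d15:-→d16:-→d17:-→d18:-→d19:-→d20:-→d21:-→d22:-→d23:-→d24:- -> H2
  lookup 194.105.134.246: bits 11000 walk d0:H2→d1:-→d2:-→d3:-→d4:-→d5:- -> H2
  lookup 197.126.122.78: bits 11000101011111100111101001001110 walk d0:H2→d1:-→d2:-→d3:-→d4:-→d5:-→d6:-→d7:-→d8:-→d9:-→d10:-→d11:-→d12:-→d13:-→d14:-→d15:-→d16:-→d17:-→d18:-→d19:-→d20:-→d21:-→d22:-→d23:-→d24:-→d25:-→d26:-→d27:-→d28:-→d29:-→d30:-→d31:-→d32:H0 -> H0
  del 197.126.122.78/32 (clear depth 32)
  del 45.0.0.0/8 (clear depth 8)
  + 45.109.47.96/32 (H0) depth=32
  + 45.109.32.0/20 (H3) depth=20
  lookup 45.109.39.5: bits 00101101011011010010 walk d0:H2→d1:-→d2:-→d3:-→d4:-→d5:-→d6:-→d7:-→d8:-→d9:-→d10:-→d11:-→d12:-→d13:-→d14:-→d15:-→d16:-→d17:-→d18:-→d19:-→d20:H3 -> H3
  del 45.109.32.0/20 (clear depth 20)
  lookup 45.109.47.96: bits 00101101011011010010111101100000 walk d0:H2→d1:-→d2:-→d3:-→d4:-→d5:-→d6:-→d7:-→d8:-→d9:-→d10:-→d11:-→d12:-→d13:-→d14:-→d15:-→d16:-→d17:-→d18:-→d19:-→d20:-→d21:-→d22:-→d23:-→d24:-→d25:-→d26:-→d27:-→d28:-→d29:-→d30:-→d31:-→d32:H0 -> H0
  lookup 45.109.47.98: bits 001011010110110100101111011000 walk d0:H2→d1:-→d2:-→d3:-→d4:-→d5:-→d6:-→d7:-→d8:-→d9:-→d10:-→d11:-→d12:-→d13:-→d14:-→d15:-→d16:-→d17:-→d18:-→d19:-→d20:-→d21:-→d22:-→d23:-→d24:-→d25:-→d26:-→d27:-→d28:-→d29:-→d30:- -> H2
  lookup 45.109.47.96: bits 00101101011011010010111101100000 walk d0:H2→d1:-→d2:-→d3:-→d4:-→d5:-→d6:-→d7:-→d8:-→d9:-→d10:-→d11:-→d12:-→d13:-→d14:-→d15:-→d16:-→d17:-→d18:-→d19:-→d20:-→d21:-→d22:-→d23:-→d24:-→d25:-→d26:-→d27:-→d28:-→d29:-→d30:-→d31:-→d32:H0 -> H0
  + 197.126.122.0/24 (H0) depth=24
  lookup 45.109.47.96: bits 00101101011011010010111101100000 walk d0:H2→d1:-→d2:-→d3:-→d4:-→d5:-→d6:-→d7:-→d8:-→d9:-→d10:-→d11:-→d12:-→d13:-→d14:-→d15:-→d16:-→d17:-→d18:-→d19:-→d20:-→d21:-→d22:-→d23:-→d24:-→d25:-→d26:-→d27:-→d28:-→d29:-→d30:-→d31:-→d32:H0 -> H0
  + 45.109.47.0/24 (H3) depth=24
  lookup 45.109.47.96: bits 00101101011011010010111101100000 walk d0:H2→d1:-→d2:-→d3:-→d4:-→d5:-→d6:-→d7:-→d8:-→d9:-→d10:-→d11:-→d12:-→d13:-→d14:-→d15:-→d16:-→d17:-→d18:-→d19:-→d20:-→d21:-→d22:-→d23:-→d24:H3→d25:-→d26:-→d27:-→d28:-→d29:-→d30:-→d31:-→d32:H0 -> H0
  + 45.109.47.0/24 (H0) depth=24
  lookup 45.109.47.96: bits 00101101011011010010111101100000 walk d0:H2→d1:-→d2:-→d3:-→d4:-→d5:-→d6:-→d7:-→d8:-→d9:-→d10:-→d11:-→d12:-→d13:-→d14:-→d15:-→d16:-→d17:-→d18:-→d19:-→d20:-→d21:-→d22:-→d23:-→d24:H0→d25:-→d26:-→d27:-→d28:-→d29:-→d30:-→d31:-→d32:H0 -> H0
  + 197.126.0.0/16 (H0) depth=16
  + 197.126.112.0/20 (H3) depth=20

== LOOKUPS ==
["H0","no-route","H0","H2","H2","H0","H3","H0","H2","H0","H0","H0","H0"]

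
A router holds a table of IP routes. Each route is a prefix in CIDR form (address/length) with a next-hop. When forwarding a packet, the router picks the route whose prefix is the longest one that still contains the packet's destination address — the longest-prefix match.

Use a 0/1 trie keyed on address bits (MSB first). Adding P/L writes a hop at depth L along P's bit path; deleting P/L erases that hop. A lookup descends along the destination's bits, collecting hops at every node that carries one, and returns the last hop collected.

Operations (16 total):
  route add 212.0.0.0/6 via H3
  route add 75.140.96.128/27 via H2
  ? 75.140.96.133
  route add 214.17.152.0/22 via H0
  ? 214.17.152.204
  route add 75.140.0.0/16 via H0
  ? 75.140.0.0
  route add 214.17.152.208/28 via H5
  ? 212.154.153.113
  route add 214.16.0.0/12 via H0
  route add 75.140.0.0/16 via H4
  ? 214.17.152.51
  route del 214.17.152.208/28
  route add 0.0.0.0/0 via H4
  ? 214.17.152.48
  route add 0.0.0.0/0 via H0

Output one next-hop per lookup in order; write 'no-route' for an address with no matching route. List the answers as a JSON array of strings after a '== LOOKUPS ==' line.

Apply in order:
  + 212.0.0.0/6 (H3) depth=6
  + 75.140.96.128/27 (H2) depth=27
  lookup 75.140.96.133: bits 010010111000110001100000100 walk d0:-→d1:-→d2:-→d3:-→d4:-→d5:-→d6:-→d7:-→d8:-→d9:-→d10:-→d11:-→d12:-→d13:-→d14:-→d15:-→d16:-→d17:-→d18:-→d19:-→d20:-→d21:-→d22:-→d23:-→d24:-→d25:-→d26:-→d27:H2 -> H2
  + 214.17.152.0/22 (H0) depth=22
  lookup 214.17.152.204: bits 1101011000010001100110 walk d0:-→d1:-→d2:-→d3:-→d4:-→d5:-→d6:H3→d7:-→d8:-→d9:-→d10:-→d11:-→d12:-→d13:-→d14:-→d15:-→d16:-→d17:-→d18:-→d19:-→d20:-→d21:-→d22:H0 -> H0
  + 75.140.0.0/16 (H0) depth=16
  lookup 75.140.0.0: bits 01001011100011000 walk d0:-→d1:-→d2:-→d3:-→d4:-→d5:-→d6:-→d7:-→d8:-→d9:-→d10:-→d11:-→d12:-→d13:-→d14:-→d15:-→d16:H0→d17:- -> H0
  + 214.17.152.208/28 (H5) depth=28
  lookup 212.154.153.113: bits 110101 walk d0:-→d1:-→d2:-→d3:-→d4:-→d5:-→d6:H3 -> H3
  + 214.16.0.0/12 (H0) depth=12
  + 75.140.0.0/16 (H4) depth=16
  lookup 214.17.152.51: bits 110101100001000110011000 walk d0:-→d1:-→d2:-→d3:-→d4:-→d5:-→d6:H3→d7:-→d8:-→d9:-→d10:-→d11:-→d12:H0→d13:-→d14:-→d15:-→d16:-→d17:-→d18:-→d19:-→d20:-→d21:-→d22:H0→d23:-→d24:- -> H0
  - 214.17.152.208/28 clear@28
  + 0.0.0.0/0 (H4) depth=0
  lookup 214.17.152.48: bits 110101100001000110011000 walk d0:H4→d1:-→d2:-→d3:-→d4:-→d5:-→d6:H3→d7:-→d8:-→d9:-→d10:-→d11:-→d12:H0→d13:-→d14:-→d15:-→d16:-→d17:-→d18:-→d19:-→d20:-→d21:-→d22:H0→d23:-→d24:- -> H0
  + 0.0.0.0/0 (H0) depth=0

== LOOKUPS ==
["H2","H0","H0","H3","H0","H0"]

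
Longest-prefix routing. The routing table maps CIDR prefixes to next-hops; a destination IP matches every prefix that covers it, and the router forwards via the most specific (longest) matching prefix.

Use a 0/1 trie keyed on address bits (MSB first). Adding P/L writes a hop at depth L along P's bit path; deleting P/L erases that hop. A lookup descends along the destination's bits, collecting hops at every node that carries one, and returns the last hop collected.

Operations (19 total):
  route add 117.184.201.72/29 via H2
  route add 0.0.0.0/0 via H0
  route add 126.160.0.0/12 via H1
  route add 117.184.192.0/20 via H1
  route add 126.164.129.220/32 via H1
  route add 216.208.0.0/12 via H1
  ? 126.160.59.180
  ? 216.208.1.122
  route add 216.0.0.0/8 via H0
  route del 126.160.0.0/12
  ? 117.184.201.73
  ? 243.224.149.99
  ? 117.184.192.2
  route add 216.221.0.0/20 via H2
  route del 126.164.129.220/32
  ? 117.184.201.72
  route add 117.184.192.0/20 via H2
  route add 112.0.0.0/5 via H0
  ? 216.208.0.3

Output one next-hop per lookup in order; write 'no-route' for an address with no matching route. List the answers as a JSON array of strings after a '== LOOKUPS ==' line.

Apply in order:
  + 117.184.201.72/29 (H2) depth=29
  + 0.0.0.0/0 (H0) depth=0
  + 126.160.0.0/12 (H1) depth=12
  + 117.184.192.0/20 (H1) depth=20
  + 126.164.129.220/32 (H1) depth=32
  + 216.208.0.0/12 (H1) depth=12
  Q 126.160.59.180: descend 0111111010100 ; hops seen [H0,H1] ; pick H1
  Q 216.208.1.122: descend 110110001101 ; hops seen [H0,H1] ; pick H1
  + 216.0.0.0/8 (H0) depth=8
  - 126.160.0.0/12 clear@12
  Q 117.184.201.73: descend 01110101101110001100100101001 ; hops seen [H0,H1,H2] ; pick H2
  Q 243.224.149.99: descend 11 ; hops seen [H0] ; pick H0
  Q 117.184.192.2: descend 01110101101110001100 ; hops seen [H0,H1] ; pick H1
  + 216.221.0.0/20 (H2) depth=20
  - 126.164.129.220/32 clear@32
  Q 117.184.201.72: descend 01110101101110001100100101001 ; hops seen [H0,H1,H2] ; pick H2
  + 117.184.192.0/20 (H2) depth=20
  + 112.0.0.0/5 (H0) depth=5
  Q 216.208.0.3: descend 110110001101 ; hops seen [H0,H0,H1] ; pick H1

== LOOKUPS ==
["H1","H1","H2","H0","H1","H2","H1"]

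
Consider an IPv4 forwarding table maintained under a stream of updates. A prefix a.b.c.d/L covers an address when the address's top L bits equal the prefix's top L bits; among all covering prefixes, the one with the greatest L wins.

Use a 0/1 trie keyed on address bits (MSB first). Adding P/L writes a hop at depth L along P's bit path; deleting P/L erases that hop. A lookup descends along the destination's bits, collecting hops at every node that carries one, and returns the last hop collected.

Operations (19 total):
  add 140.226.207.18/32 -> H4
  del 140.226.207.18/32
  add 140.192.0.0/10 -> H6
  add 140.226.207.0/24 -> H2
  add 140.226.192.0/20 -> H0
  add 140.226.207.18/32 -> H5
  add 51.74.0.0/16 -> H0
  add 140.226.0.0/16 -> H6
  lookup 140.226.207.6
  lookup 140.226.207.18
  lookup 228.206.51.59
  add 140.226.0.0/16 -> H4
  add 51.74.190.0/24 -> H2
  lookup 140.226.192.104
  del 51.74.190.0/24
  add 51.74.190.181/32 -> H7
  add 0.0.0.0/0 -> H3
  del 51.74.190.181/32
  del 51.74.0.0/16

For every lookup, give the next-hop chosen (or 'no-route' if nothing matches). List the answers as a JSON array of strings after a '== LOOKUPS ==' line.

Apply in order:
  + 140.226.207.18/32 (H4) depth=32
  - 140.226.207.18/32 clear@32
  + 140.192.0.0/10 (H6) depth=10
  + 140.226.207.0/24 (H2) depth=24
  + 140.226.192.0/20 (H0) depth=20
  + 140.226.207.18/32 (H5) depth=32
  + 51.74.0.0/16 (H0) depth=16
  + 140.226.0.0/16 (H6) depth=16
  Q 140.226.207.6: descend 100011001110001011001111000 ; hops seen [H6,H6,H0,H2] ; pick H2
  Q 140.226.207.18: descend 10001100111000101100111100010010 ; hops seen [H6,H6,H0,H2,H5] ; pick H5
  Q 228.206.51.59: descend 1 ; hops seen [∅] ; pick no-route
  + 140.226.0.0/16 (H4) depth=16
  + 51.74.190.0/24 (H2) depth=24
  Q 140.226.192.104: descend 10001100111000101100 ; hops seen [H6,H4,H0] ; pick H0
  - 51.74.190.0/24 clear@24
  + 51.74.190.181/32 (H7) depth=32
  + 0.0.0.0/0 (H3) depth=0
  - 51.74.190.181/32 clear@32
  - 51.74.0.0/16 clear@16

== LOOKUPS ==
["H2","H5","no-route","H0"]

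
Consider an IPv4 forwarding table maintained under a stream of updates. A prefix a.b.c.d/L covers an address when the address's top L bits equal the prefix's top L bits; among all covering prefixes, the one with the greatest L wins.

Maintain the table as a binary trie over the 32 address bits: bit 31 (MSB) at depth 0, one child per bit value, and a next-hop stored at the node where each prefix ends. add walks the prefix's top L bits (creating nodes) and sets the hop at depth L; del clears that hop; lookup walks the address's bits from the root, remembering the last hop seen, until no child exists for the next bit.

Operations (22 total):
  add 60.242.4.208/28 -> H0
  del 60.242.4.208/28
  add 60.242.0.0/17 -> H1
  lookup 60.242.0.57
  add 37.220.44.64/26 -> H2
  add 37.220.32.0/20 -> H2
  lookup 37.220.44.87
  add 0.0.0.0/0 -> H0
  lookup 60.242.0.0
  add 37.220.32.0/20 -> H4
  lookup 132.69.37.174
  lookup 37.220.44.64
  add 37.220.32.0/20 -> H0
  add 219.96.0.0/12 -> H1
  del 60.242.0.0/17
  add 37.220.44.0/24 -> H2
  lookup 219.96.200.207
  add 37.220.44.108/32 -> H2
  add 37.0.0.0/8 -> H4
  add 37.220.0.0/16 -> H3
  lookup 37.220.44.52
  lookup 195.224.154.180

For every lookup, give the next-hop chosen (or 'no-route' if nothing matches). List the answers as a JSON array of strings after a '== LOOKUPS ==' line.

Trace:
  + 60.242.4.208/28 (H0) depth=28
  - 60.242.4.208/28 clear@28
  + 60.242.0.0/17 (H1) depth=17
  lookup 60.242.0.57: bits 001111001111001000000 walk d0:-→d1:-→d2:-→d3:-→d4:-→d5:-→d6:-→d7:-→d8:-→d9:-→d10:-→d11:-→d12:-→d13:-→d14:-→d15:-→d16:-→d17:H1→d18:-→d19:-→d20:-→d21:- -> H1
  + 37.220.44.64/26 (H2) depth=26
  + 37.220.32.0/20 (H2) depth=20
  lookup 37.220.44.87: bits 00100101110111000010110001 walk d0:-→d1:-→d2:-→d3:-→d4:-→d5:-→d6:-→d7:-→d8:-→d9:-→d10:-→d11:-→d12:-→d13:-→d14:-→d15:-→d16:-→d17:-→d18:-→d19:-→d20:H2→d21:-→d22:-→d23:-→d24:-→d25:-→d26:H2 -> H2
  + 0.0.0.0/0 (H0) depth=0
  lookup 60.242.0.0: bits 001111001111001000000 walk d0:H0→d1:-→d2:-→d3:-→d4:-→d5:-→d6:-→d7:-→d8:-→d9:-→d10:-→d11:-→d12:-→d13:-→d14:-→d15:-→d16:-→d17:H1→d18:-→d19:-→d20:-→d21:- -> H1
  + 37.220.32.0/20 (H4) depth=20
  lookup 132.69.37.174: bits ε walk d0:H0 -> H0
  lookup 37.220.44.64: bits 00100101110111000010110001 walk d0:H0→d1:-→d2:-→d3:-→d4:-→d5:-→d6:-→d7:-→d8:-→d9:-→d10:-→d11:-→d12:-→d13:-→d14:-→d15:-→d16:-→d17:-→d18:-→d19:-→d20:H4→d21:-→d22:-→d23:-→d24:-→d25:-→d26:H2 -> H2
  + 37.220.32.0/20 (H0) depth=20
  + 219.96.0.0/12 (H1) depth=12
  - 60.242.0.0/17 clear@17
  + 37.220.44.0/24 (H2) depth=24
  lookup 219.96.200.207: bits 110110110110 walk d0:H0→d1:-→d2:-→d3:-→d4:-→d5:-→d6:-→d7:-→d8:-→d9:-→d10:-→d11:-→d12:H1 -> H1
  + 37.220.44.108/32 (H2) depth=32
  + 37.0.0.0/8 (H4) depth=8
  + 37.220.0.0/16 (H3) depth=16
  lookup 37.220.44.52: bits 0010010111011100001011000 walk d0:H0→d1:-→d2:-→d3:-→d4:-→d5:-→d6:-→d7:-→d8:H4→d9:-→d10:-→d11:-→d12:-→d13:-→d14:-→d15:-→d16:H3→d17:-→d18:-→d19:-→d20:H0→d21:-→d22:-→d23:-→d24:H2→d25:- -> H2
  lookup 195.224.154.180: bits 110 walk d0:H0→d1:-→d2:-→d3:- -> H0

== LOOKUPS ==
["H1","H2","H1","H0","H2","H1","H2","H0"]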